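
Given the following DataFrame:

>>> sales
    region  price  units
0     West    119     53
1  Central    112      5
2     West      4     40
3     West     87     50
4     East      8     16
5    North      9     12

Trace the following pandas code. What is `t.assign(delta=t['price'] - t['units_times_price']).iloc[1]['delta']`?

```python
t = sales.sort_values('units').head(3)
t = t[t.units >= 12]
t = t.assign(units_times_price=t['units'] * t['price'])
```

sort by units:
    region  price  units
1  Central    112      5
5    North      9     12
4     East      8     16
2     West      4     40
3     West     87     50
0     West    119     53
take first 3 rows:
    region  price  units
1  Central    112      5
5    North      9     12
4     East      8     16
filter rows where units >= 12:
  region  price  units
5  North      9     12
4   East      8     16
add column units_times_price = t['units'] * t['price']:
  region  price  units  units_times_price
5  North      9     12                108
4   East      8     16                128
add column delta = t['price'] - t['units_times_price']:
  region  price  units  units_times_price  delta
5  North      9     12                108    -99
4   East      8     16                128   -120
value at position 1, column 'delta' → -120

-120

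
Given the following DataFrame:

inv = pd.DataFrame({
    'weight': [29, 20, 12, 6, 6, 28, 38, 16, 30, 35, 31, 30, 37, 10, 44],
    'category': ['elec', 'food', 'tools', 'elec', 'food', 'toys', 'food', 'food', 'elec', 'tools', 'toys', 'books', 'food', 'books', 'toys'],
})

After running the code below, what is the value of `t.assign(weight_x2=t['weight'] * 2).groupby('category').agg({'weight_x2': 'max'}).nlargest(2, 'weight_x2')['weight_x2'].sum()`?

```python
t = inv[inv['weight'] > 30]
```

filter rows where weight > 30:
    weight category
6       38     food
9       35    tools
10      31     toys
12      37     food
14      44     toys
add column weight_x2 = t['weight'] * 2:
    weight category  weight_x2
6       38     food         76
9       35    tools         70
10      31     toys         62
12      37     food         74
14      44     toys         88
group by category, max of weight_x2:
          weight_x2
category           
food             76
tools            70
toys             88
take 2 rows with largest weight_x2:
          weight_x2
category           
toys             88
food             76

164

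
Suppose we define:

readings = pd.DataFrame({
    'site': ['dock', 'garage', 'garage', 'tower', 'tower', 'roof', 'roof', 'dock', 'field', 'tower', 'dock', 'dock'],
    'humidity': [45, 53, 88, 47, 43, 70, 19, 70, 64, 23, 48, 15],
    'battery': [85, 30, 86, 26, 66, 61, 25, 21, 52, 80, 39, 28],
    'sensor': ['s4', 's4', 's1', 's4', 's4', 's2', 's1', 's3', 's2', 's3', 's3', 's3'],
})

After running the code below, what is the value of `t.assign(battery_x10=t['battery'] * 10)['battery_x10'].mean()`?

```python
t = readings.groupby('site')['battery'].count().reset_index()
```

24.0

group by site, count of battery:
site
dock      4
field     1
garage    2
roof      2
tower     3
Name: battery, dtype: int64
reset_index():
     site  battery
0    dock        4
1   field        1
2  garage        2
3    roof        2
4   tower        3
add column battery_x10 = t['battery'] * 10:
     site  battery  battery_x10
0    dock        4           40
1   field        1           10
2  garage        2           20
3    roof        2           20
4   tower        3           30
Then the mean of column 'battery_x10': 24.0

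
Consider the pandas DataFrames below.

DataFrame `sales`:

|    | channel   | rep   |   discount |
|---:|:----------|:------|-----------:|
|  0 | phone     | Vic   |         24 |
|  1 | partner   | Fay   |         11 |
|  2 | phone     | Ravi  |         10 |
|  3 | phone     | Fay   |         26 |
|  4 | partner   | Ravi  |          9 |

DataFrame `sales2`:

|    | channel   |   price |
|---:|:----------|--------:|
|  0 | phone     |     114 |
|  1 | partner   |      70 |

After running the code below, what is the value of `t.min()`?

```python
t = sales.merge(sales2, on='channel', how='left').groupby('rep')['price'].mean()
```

merge on 'channel' (how='left') → 5 rows:
   channel   rep  discount  price
0    phone   Vic        24    114
1  partner   Fay        11     70
2    phone  Ravi        10    114
3    phone   Fay        26    114
4  partner  Ravi         9     70
group by rep, mean of price:
rep
Fay      92.0
Ravi     92.0
Vic     114.0
Name: price, dtype: float64
Taking the min of the resulting series gives 92.0.

92.0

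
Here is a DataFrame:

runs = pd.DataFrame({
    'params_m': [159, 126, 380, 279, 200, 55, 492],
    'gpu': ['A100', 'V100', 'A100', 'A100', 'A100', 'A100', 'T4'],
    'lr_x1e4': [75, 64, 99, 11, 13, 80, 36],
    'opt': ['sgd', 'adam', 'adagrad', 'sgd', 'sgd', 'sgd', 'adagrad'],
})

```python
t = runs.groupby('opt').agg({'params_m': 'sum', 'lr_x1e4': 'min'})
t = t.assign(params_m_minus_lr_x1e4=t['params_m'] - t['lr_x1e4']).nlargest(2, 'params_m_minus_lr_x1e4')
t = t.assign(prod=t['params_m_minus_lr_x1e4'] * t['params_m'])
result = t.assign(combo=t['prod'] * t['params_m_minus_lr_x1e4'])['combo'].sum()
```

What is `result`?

group by opt: sum(params_m), min(lr_x1e4):
         params_m  lr_x1e4
opt                       
adagrad       872       36
adam          126       64
sgd           693       11
add column params_m_minus_lr_x1e4 = t['params_m'] - t['lr_x1e4']:
         params_m  lr_x1e4  params_m_minus_lr_x1e4
opt                                               
adagrad       872       36                     836
adam          126       64                      62
sgd           693       11                     682
take 2 rows with largest params_m_minus_lr_x1e4:
         params_m  lr_x1e4  params_m_minus_lr_x1e4
opt                                               
adagrad       872       36                     836
sgd           693       11                     682
add column prod = t['params_m_minus_lr_x1e4'] * t['params_m']:
         params_m  lr_x1e4  params_m_minus_lr_x1e4    prod
opt                                                       
adagrad       872       36                     836  728992
sgd           693       11                     682  472626
add column combo = t['prod'] * t['params_m_minus_lr_x1e4']:
         params_m  lr_x1e4  params_m_minus_lr_x1e4    prod      combo
opt                                                                  
adagrad       872       36                     836  728992  609437312
sgd           693       11                     682  472626  322330932
The sum of column 'combo' is 931768244.

931768244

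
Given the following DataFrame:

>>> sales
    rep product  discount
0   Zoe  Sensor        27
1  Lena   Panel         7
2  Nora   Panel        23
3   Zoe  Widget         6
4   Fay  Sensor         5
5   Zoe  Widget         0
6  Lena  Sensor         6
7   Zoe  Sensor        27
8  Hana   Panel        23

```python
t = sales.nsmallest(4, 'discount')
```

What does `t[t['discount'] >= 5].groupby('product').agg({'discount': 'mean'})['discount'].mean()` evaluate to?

5.75

take 4 rows with smallest discount:
    rep product  discount
5   Zoe  Widget         0
4   Fay  Sensor         5
3   Zoe  Widget         6
6  Lena  Sensor         6
filter rows where discount >= 5:
    rep product  discount
4   Fay  Sensor         5
3   Zoe  Widget         6
6  Lena  Sensor         6
group by product, mean of discount:
         discount
product          
Sensor        5.5
Widget        6.0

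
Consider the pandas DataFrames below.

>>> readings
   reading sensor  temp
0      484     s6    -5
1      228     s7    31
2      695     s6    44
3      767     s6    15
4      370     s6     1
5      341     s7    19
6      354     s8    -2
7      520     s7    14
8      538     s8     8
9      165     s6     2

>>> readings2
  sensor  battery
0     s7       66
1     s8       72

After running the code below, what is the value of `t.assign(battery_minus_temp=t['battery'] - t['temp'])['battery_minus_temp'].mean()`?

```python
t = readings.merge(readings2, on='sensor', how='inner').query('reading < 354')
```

41.0

merge on 'sensor' (how='inner') → 5 rows:
   reading sensor  temp  battery
0      228     s7    31       66
1      341     s7    19       66
2      354     s8    -2       72
3      520     s7    14       66
4      538     s8     8       72
filter rows where reading < 354:
   reading sensor  temp  battery
0      228     s7    31       66
1      341     s7    19       66
add column battery_minus_temp = t['battery'] - t['temp']:
   reading sensor  temp  battery  battery_minus_temp
0      228     s7    31       66                  35
1      341     s7    19       66                  47
Hence 41.0.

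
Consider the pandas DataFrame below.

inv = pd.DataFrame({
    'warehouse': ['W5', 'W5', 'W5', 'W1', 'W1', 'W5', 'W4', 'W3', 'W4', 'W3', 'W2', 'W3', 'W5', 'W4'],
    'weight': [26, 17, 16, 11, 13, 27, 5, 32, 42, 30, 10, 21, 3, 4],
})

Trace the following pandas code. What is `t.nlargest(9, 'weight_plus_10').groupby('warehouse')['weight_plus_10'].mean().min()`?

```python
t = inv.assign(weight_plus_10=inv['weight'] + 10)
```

add column weight_plus_10 = inv['weight'] + 10:
   warehouse  weight  weight_plus_10
0         W5      26              36
1         W5      17              27
2         W5      16              26
3         W1      11              21
4         W1      13              23
5         W5      27              37
6         W4       5              15
7         W3      32              42
8         W4      42              52
9         W3      30              40
10        W2      10              20
11        W3      21              31
12        W5       3              13
13        W4       4              14
take 9 rows with largest weight_plus_10:
   warehouse  weight  weight_plus_10
8         W4      42              52
7         W3      32              42
9         W3      30              40
5         W5      27              37
0         W5      26              36
11        W3      21              31
1         W5      17              27
2         W5      16              26
4         W1      13              23
group by warehouse, mean of weight_plus_10:
warehouse
W1    23.000000
W3    37.666667
W4    52.000000
W5    31.500000
Name: weight_plus_10, dtype: float64
Finally, min of the resulting series = 23.0.

23.0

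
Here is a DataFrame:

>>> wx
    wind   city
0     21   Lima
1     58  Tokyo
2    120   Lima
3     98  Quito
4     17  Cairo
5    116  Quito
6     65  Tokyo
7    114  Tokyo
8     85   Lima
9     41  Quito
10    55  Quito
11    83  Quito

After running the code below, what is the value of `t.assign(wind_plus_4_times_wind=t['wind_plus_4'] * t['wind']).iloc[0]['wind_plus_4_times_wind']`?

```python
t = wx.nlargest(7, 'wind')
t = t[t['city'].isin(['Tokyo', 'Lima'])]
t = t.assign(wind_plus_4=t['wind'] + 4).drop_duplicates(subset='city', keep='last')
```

7565

take 7 rows with largest wind:
    wind   city
2    120   Lima
5    116  Quito
7    114  Tokyo
3     98  Quito
8     85   Lima
11    83  Quito
6     65  Tokyo
filter rows where city in ['Tokyo', 'Lima']:
   wind   city
2   120   Lima
7   114  Tokyo
8    85   Lima
6    65  Tokyo
add column wind_plus_4 = t['wind'] + 4:
   wind   city  wind_plus_4
2   120   Lima          124
7   114  Tokyo          118
8    85   Lima           89
6    65  Tokyo           69
drop duplicate city (keep=last):
   wind   city  wind_plus_4
8    85   Lima           89
6    65  Tokyo           69
add column wind_plus_4_times_wind = t['wind_plus_4'] * t['wind']:
   wind   city  wind_plus_4  wind_plus_4_times_wind
8    85   Lima           89                    7565
6    65  Tokyo           69                    4485
The value at position 0, column 'wind_plus_4_times_wind' is 7565.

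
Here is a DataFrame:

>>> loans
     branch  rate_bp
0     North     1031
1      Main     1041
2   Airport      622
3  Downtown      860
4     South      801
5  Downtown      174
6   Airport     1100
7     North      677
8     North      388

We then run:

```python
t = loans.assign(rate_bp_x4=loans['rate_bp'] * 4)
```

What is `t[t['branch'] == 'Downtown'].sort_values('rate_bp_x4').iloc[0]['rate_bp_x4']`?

696

add column rate_bp_x4 = loans['rate_bp'] * 4:
     branch  rate_bp  rate_bp_x4
0     North     1031        4124
1      Main     1041        4164
2   Airport      622        2488
3  Downtown      860        3440
4     South      801        3204
5  Downtown      174         696
6   Airport     1100        4400
7     North      677        2708
8     North      388        1552
filter rows where branch == 'Downtown':
     branch  rate_bp  rate_bp_x4
3  Downtown      860        3440
5  Downtown      174         696
sort by rate_bp_x4:
     branch  rate_bp  rate_bp_x4
5  Downtown      174         696
3  Downtown      860        3440
Taking the value at position 0, column 'rate_bp_x4' gives 696.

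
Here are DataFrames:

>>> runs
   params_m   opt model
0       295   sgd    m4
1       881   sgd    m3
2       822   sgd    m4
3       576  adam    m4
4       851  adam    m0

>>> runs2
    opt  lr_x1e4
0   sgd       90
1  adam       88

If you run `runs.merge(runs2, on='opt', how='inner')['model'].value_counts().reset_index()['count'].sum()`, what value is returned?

5

merge on 'opt' (how='inner') → 5 rows:
   params_m   opt model  lr_x1e4
0       295   sgd    m4       90
1       881   sgd    m3       90
2       822   sgd    m4       90
3       576  adam    m4       88
4       851  adam    m0       88
value_counts of model:
model
m4    3
m3    1
m0    1
Name: count, dtype: int64
reset_index():
  model  count
0    m4      3
1    m3      1
2    m0      1
Finally, sum of column 'count' = 5.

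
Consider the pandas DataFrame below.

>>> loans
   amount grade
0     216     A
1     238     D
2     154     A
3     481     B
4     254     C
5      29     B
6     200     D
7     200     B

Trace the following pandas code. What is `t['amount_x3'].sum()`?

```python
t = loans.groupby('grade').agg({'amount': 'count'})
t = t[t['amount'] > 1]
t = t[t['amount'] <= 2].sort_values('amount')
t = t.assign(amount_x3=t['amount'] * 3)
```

12

group by grade, count of amount:
       amount
grade        
A           2
B           3
C           1
D           2
filter rows where amount > 1:
       amount
grade        
A           2
B           3
D           2
filter rows where amount <= 2:
       amount
grade        
A           2
D           2
sort by amount:
       amount
grade        
A           2
D           2
add column amount_x3 = t['amount'] * 3:
       amount  amount_x3
grade                   
A           2          6
D           2          6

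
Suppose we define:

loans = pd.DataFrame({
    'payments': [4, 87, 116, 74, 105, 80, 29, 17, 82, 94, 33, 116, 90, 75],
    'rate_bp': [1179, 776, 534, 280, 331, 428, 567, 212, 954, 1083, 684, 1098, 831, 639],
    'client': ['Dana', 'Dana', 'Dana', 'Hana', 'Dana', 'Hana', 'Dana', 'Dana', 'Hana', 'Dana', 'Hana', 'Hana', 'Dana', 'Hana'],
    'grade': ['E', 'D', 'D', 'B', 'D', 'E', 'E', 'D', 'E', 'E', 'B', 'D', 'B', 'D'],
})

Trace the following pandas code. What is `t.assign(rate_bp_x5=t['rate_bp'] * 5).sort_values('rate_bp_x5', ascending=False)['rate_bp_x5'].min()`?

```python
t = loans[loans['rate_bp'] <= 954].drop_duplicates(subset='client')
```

1400

filter rows where rate_bp <= 954:
    payments  rate_bp client grade
1         87      776   Dana     D
2        116      534   Dana     D
3         74      280   Hana     B
4        105      331   Dana     D
5         80      428   Hana     E
6         29      567   Dana     E
7         17      212   Dana     D
8         82      954   Hana     E
10        33      684   Hana     B
12        90      831   Dana     B
13        75      639   Hana     D
drop duplicate client (keep=first):
   payments  rate_bp client grade
1        87      776   Dana     D
3        74      280   Hana     B
add column rate_bp_x5 = t['rate_bp'] * 5:
   payments  rate_bp client grade  rate_bp_x5
1        87      776   Dana     D        3880
3        74      280   Hana     B        1400
sort by rate_bp_x5 descending:
   payments  rate_bp client grade  rate_bp_x5
1        87      776   Dana     D        3880
3        74      280   Hana     B        1400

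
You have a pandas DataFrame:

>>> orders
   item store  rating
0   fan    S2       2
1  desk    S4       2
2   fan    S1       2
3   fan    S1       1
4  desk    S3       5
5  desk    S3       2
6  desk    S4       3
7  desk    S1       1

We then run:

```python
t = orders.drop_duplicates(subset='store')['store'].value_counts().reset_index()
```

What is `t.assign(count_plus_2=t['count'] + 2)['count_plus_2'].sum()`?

drop duplicate store (keep=first):
   item store  rating
0   fan    S2       2
1  desk    S4       2
2   fan    S1       2
4  desk    S3       5
value_counts of store:
store
S2    1
S4    1
S1    1
S3    1
Name: count, dtype: int64
reset_index():
  store  count
0    S2      1
1    S4      1
2    S1      1
3    S3      1
add column count_plus_2 = t['count'] + 2:
  store  count  count_plus_2
0    S2      1             3
1    S4      1             3
2    S1      1             3
3    S3      1             3
Taking the sum of column 'count_plus_2' gives 12.

12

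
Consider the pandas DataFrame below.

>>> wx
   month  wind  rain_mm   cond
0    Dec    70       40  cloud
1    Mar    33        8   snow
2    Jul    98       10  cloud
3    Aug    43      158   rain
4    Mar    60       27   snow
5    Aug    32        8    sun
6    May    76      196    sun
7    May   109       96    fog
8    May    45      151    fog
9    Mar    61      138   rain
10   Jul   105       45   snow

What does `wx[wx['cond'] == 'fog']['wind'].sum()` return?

filter rows where cond == 'fog':
  month  wind  rain_mm cond
7   May   109       96  fog
8   May    45      151  fog

154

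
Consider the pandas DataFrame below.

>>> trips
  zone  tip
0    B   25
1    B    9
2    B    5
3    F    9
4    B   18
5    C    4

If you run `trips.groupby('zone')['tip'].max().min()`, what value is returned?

group by zone, max of tip:
zone
B    25
C     4
F     9
Name: tip, dtype: int64
Taking the min of the resulting series gives 4.

4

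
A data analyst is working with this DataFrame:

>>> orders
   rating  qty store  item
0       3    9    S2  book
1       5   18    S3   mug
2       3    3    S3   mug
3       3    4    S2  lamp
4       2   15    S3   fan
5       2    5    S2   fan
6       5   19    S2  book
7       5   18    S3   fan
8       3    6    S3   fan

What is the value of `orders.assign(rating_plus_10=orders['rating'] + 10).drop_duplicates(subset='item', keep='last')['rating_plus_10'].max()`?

15

add column rating_plus_10 = orders['rating'] + 10:
   rating  qty store  item  rating_plus_10
0       3    9    S2  book              13
1       5   18    S3   mug              15
2       3    3    S3   mug              13
3       3    4    S2  lamp              13
4       2   15    S3   fan              12
5       2    5    S2   fan              12
6       5   19    S2  book              15
7       5   18    S3   fan              15
8       3    6    S3   fan              13
drop duplicate item (keep=last):
   rating  qty store  item  rating_plus_10
2       3    3    S3   mug              13
3       3    4    S2  lamp              13
6       5   19    S2  book              15
8       3    6    S3   fan              13
Taking the max of column 'rating_plus_10' gives 15.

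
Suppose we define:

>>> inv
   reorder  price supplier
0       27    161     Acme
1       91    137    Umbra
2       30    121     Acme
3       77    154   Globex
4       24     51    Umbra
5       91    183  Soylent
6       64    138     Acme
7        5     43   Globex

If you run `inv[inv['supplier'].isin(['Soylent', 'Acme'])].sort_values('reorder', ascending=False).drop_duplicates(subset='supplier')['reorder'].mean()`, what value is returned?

filter rows where supplier in ['Soylent', 'Acme']:
   reorder  price supplier
0       27    161     Acme
2       30    121     Acme
5       91    183  Soylent
6       64    138     Acme
sort by reorder descending:
   reorder  price supplier
5       91    183  Soylent
6       64    138     Acme
2       30    121     Acme
0       27    161     Acme
drop duplicate supplier (keep=first):
   reorder  price supplier
5       91    183  Soylent
6       64    138     Acme

77.5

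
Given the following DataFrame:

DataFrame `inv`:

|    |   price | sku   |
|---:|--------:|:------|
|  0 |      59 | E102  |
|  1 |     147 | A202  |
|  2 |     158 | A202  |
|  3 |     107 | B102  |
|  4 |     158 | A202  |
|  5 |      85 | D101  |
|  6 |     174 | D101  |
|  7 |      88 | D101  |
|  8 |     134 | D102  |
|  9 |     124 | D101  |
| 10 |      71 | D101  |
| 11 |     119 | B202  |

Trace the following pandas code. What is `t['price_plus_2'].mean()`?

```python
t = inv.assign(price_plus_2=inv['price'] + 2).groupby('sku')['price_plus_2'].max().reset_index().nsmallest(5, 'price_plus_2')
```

117.4

add column price_plus_2 = inv['price'] + 2:
    price   sku  price_plus_2
0      59  E102            61
1     147  A202           149
2     158  A202           160
3     107  B102           109
4     158  A202           160
5      85  D101            87
6     174  D101           176
7      88  D101            90
8     134  D102           136
9     124  D101           126
10     71  D101            73
11    119  B202           121
group by sku, max of price_plus_2:
sku
A202    160
B102    109
B202    121
D101    176
D102    136
E102     61
Name: price_plus_2, dtype: int64
reset_index():
    sku  price_plus_2
0  A202           160
1  B102           109
2  B202           121
3  D101           176
4  D102           136
5  E102            61
take 5 rows with smallest price_plus_2:
    sku  price_plus_2
5  E102            61
1  B102           109
2  B202           121
4  D102           136
0  A202           160
Hence 117.4.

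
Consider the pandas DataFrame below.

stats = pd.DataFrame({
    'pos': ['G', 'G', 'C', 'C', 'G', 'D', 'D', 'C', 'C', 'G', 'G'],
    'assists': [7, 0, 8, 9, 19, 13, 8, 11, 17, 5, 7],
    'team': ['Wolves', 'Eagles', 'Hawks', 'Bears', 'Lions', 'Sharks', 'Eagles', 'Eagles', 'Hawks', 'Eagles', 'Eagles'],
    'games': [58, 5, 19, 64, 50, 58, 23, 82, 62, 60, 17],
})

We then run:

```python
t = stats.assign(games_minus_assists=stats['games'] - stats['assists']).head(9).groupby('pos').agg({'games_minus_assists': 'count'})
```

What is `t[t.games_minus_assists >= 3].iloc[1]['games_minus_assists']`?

add column games_minus_assists = stats['games'] - stats['assists']:
   pos  assists    team  games  games_minus_assists
0    G        7  Wolves     58                   51
1    G        0  Eagles      5                    5
2    C        8   Hawks     19                   11
3    C        9   Bears     64                   55
4    G       19   Lions     50                   31
5    D       13  Sharks     58                   45
6    D        8  Eagles     23                   15
7    C       11  Eagles     82                   71
8    C       17   Hawks     62                   45
9    G        5  Eagles     60                   55
10   G        7  Eagles     17                   10
take first 9 rows:
  pos  assists    team  games  games_minus_assists
0   G        7  Wolves     58                   51
1   G        0  Eagles      5                    5
2   C        8   Hawks     19                   11
3   C        9   Bears     64                   55
4   G       19   Lions     50                   31
5   D       13  Sharks     58                   45
6   D        8  Eagles     23                   15
7   C       11  Eagles     82                   71
8   C       17   Hawks     62                   45
group by pos, count of games_minus_assists:
     games_minus_assists
pos                     
C                      4
D                      2
G                      3
filter rows where games_minus_assists >= 3:
     games_minus_assists
pos                     
C                      4
G                      3

3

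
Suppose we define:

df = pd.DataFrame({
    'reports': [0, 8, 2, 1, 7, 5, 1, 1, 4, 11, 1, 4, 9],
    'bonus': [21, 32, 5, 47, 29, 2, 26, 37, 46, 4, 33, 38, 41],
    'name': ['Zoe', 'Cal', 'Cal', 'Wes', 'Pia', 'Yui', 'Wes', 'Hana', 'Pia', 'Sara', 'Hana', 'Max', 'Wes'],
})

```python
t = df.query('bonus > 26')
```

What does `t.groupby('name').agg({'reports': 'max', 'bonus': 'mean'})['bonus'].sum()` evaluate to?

filter rows where bonus > 26:
    reports  bonus  name
1         8     32   Cal
3         1     47   Wes
4         7     29   Pia
7         1     37  Hana
8         4     46   Pia
10        1     33  Hana
11        4     38   Max
12        9     41   Wes
group by name: max(reports), mean(bonus):
      reports  bonus
name                
Cal         8   32.0
Hana        1   35.0
Max         4   38.0
Pia         7   37.5
Wes         9   44.0
Taking the sum of column 'bonus' gives 186.5.

186.5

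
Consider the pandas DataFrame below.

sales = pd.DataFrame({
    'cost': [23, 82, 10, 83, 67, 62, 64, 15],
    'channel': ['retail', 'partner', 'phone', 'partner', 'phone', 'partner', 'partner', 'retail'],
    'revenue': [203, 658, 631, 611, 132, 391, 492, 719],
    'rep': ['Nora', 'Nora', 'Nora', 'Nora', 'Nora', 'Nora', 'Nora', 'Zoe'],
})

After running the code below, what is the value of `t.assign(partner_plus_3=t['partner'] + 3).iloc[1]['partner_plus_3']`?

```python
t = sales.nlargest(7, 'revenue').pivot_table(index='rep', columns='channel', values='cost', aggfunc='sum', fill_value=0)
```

3

take 7 rows with largest revenue:
   cost  channel  revenue   rep
7    15   retail      719   Zoe
1    82  partner      658  Nora
2    10    phone      631  Nora
3    83  partner      611  Nora
6    64  partner      492  Nora
5    62  partner      391  Nora
0    23   retail      203  Nora
pivot: rows=rep, cols=channel, sum(cost):
channel  partner  phone  retail
rep                            
Nora         291     10      23
Zoe            0      0      15
add column partner_plus_3 = t['partner'] + 3:
channel  partner  phone  retail  partner_plus_3
rep                                            
Nora         291     10      23             294
Zoe            0      0      15               3
Hence 3.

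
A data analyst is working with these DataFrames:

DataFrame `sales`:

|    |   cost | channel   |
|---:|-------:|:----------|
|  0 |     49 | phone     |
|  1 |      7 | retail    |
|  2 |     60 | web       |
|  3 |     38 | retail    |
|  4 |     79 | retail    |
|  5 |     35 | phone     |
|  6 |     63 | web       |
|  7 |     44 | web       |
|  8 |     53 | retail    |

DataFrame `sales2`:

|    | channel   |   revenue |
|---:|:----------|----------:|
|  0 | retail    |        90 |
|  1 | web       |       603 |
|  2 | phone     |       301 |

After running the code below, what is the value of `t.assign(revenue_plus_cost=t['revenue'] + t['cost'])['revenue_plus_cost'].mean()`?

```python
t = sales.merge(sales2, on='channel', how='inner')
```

merge on 'channel' (how='inner') → 9 rows:
   cost channel  revenue
0    49   phone      301
1     7  retail       90
2    60     web      603
3    38  retail       90
4    79  retail       90
5    35   phone      301
6    63     web      603
7    44     web      603
8    53  retail       90
add column revenue_plus_cost = t['revenue'] + t['cost']:
   cost channel  revenue  revenue_plus_cost
0    49   phone      301                350
1     7  retail       90                 97
2    60     web      603                663
3    38  retail       90                128
4    79  retail       90                169
5    35   phone      301                336
6    63     web      603                666
7    44     web      603                647
8    53  retail       90                143
Then the mean of column 'revenue_plus_cost': 355.444444444

355.444444444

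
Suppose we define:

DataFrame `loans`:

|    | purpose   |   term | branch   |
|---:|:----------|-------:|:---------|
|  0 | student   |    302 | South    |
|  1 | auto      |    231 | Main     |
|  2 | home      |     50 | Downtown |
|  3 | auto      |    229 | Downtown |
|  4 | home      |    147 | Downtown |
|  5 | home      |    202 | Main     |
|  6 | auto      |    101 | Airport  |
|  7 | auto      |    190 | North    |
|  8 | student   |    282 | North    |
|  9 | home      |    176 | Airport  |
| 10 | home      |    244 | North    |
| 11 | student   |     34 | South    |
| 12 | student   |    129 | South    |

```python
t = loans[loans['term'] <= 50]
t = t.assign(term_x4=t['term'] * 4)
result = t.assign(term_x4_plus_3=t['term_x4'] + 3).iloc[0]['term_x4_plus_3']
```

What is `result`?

203

filter rows where term <= 50:
    purpose  term    branch
2      home    50  Downtown
11  student    34     South
add column term_x4 = t['term'] * 4:
    purpose  term    branch  term_x4
2      home    50  Downtown      200
11  student    34     South      136
add column term_x4_plus_3 = t['term_x4'] + 3:
    purpose  term    branch  term_x4  term_x4_plus_3
2      home    50  Downtown      200             203
11  student    34     South      136             139
value at position 0, column 'term_x4_plus_3' → 203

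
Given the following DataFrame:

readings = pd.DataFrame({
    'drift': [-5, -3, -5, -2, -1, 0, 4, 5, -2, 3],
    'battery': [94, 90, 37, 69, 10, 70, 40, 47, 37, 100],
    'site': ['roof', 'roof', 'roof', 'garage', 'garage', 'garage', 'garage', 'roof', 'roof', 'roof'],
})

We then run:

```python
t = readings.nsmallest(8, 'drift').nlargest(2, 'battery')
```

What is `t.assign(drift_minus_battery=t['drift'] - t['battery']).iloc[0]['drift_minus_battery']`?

-97

take 8 rows with smallest drift:
   drift  battery    site
0     -5       94    roof
2     -5       37    roof
1     -3       90    roof
3     -2       69  garage
8     -2       37    roof
4     -1       10  garage
5      0       70  garage
9      3      100    roof
take 2 rows with largest battery:
   drift  battery  site
9      3      100  roof
0     -5       94  roof
add column drift_minus_battery = t['drift'] - t['battery']:
   drift  battery  site  drift_minus_battery
9      3      100  roof                  -97
0     -5       94  roof                  -99
So iloc[0]['drift_minus_battery'] = -97.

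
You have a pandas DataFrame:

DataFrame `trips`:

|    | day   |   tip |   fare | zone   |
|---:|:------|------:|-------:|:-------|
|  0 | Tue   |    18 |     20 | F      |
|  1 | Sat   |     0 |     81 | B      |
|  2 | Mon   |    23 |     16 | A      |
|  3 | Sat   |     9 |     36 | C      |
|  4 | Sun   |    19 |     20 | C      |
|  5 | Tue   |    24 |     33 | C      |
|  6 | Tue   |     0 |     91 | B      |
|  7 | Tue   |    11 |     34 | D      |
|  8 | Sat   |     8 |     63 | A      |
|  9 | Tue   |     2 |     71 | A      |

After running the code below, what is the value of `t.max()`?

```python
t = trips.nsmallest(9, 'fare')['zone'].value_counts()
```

take 9 rows with smallest fare:
   day  tip  fare zone
2  Mon   23    16    A
0  Tue   18    20    F
4  Sun   19    20    C
5  Tue   24    33    C
7  Tue   11    34    D
3  Sat    9    36    C
8  Sat    8    63    A
9  Tue    2    71    A
1  Sat    0    81    B
value_counts of zone:
zone
A    3
C    3
F    1
D    1
B    1
Name: count, dtype: int64
Taking the max of the resulting series gives 3.

3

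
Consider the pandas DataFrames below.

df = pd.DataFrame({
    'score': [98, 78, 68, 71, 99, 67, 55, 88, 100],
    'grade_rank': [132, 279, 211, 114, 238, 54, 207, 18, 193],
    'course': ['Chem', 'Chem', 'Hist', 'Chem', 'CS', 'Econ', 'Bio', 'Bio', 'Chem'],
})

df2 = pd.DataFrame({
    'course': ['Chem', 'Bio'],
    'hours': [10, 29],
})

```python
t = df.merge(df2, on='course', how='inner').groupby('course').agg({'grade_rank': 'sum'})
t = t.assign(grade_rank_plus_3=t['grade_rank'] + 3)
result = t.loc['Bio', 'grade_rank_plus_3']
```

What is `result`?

228

merge on 'course' (how='inner') → 6 rows:
   score  grade_rank course  hours
0     98         132   Chem     10
1     78         279   Chem     10
2     71         114   Chem     10
3     55         207    Bio     29
4     88          18    Bio     29
5    100         193   Chem     10
group by course, sum of grade_rank:
        grade_rank
course            
Bio            225
Chem           718
add column grade_rank_plus_3 = t['grade_rank'] + 3:
        grade_rank  grade_rank_plus_3
course                               
Bio            225                228
Chem           718                721
Then the value at row 'Bio', column 'grade_rank_plus_3': 228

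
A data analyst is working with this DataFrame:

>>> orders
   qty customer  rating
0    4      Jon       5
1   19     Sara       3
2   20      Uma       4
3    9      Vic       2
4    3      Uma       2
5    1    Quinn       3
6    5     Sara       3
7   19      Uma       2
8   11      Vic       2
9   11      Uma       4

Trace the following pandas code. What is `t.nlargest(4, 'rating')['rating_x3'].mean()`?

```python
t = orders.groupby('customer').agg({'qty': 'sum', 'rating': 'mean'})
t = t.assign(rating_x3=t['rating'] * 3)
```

10.5

group by customer: sum(qty), mean(rating):
          qty  rating
customer             
Jon         4     5.0
Quinn       1     3.0
Sara       24     3.0
Uma        53     3.0
Vic        20     2.0
add column rating_x3 = t['rating'] * 3:
          qty  rating  rating_x3
customer                        
Jon         4     5.0       15.0
Quinn       1     3.0        9.0
Sara       24     3.0        9.0
Uma        53     3.0        9.0
Vic        20     2.0        6.0
take 4 rows with largest rating:
          qty  rating  rating_x3
customer                        
Jon         4     5.0       15.0
Quinn       1     3.0        9.0
Sara       24     3.0        9.0
Uma        53     3.0        9.0
Hence 10.5.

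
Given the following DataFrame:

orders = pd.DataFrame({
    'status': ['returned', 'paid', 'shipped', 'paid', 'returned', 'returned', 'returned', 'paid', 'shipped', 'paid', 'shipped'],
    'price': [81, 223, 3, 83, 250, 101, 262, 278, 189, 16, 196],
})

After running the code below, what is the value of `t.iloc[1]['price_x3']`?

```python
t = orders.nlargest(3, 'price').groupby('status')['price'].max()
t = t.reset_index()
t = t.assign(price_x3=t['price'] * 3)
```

take 3 rows with largest price:
     status  price
7      paid    278
6  returned    262
4  returned    250
group by status, max of price:
status
paid        278
returned    262
Name: price, dtype: int64
reset_index():
     status  price
0      paid    278
1  returned    262
add column price_x3 = t['price'] * 3:
     status  price  price_x3
0      paid    278       834
1  returned    262       786

786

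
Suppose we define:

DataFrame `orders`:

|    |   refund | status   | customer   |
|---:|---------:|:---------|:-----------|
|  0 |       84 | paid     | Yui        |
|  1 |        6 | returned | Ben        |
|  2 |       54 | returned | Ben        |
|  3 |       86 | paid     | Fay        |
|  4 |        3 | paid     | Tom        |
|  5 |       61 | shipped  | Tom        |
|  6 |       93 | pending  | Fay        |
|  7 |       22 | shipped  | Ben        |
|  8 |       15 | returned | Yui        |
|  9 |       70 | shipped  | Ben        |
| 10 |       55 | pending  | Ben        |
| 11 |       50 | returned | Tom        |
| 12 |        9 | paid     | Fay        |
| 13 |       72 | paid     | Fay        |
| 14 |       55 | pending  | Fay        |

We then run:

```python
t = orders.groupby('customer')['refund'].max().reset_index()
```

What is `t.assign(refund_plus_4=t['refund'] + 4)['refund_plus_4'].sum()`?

group by customer, max of refund:
customer
Ben    70
Fay    93
Tom    61
Yui    84
Name: refund, dtype: int64
reset_index():
  customer  refund
0      Ben      70
1      Fay      93
2      Tom      61
3      Yui      84
add column refund_plus_4 = t['refund'] + 4:
  customer  refund  refund_plus_4
0      Ben      70             74
1      Fay      93             97
2      Tom      61             65
3      Yui      84             88
Finally, sum of column 'refund_plus_4' = 324.

324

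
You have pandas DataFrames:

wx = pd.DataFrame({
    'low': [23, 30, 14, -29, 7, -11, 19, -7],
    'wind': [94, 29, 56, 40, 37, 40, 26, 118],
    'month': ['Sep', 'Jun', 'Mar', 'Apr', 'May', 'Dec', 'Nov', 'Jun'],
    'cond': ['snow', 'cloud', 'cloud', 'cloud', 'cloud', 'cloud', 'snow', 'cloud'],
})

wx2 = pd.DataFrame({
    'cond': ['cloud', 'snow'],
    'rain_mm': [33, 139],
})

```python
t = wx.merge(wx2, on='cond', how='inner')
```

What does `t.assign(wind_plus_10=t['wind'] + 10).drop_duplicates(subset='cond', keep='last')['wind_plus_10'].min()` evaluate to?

merge on 'cond' (how='inner') → 8 rows:
   low  wind month   cond  rain_mm
0   23    94   Sep   snow      139
1   30    29   Jun  cloud       33
2   14    56   Mar  cloud       33
3  -29    40   Apr  cloud       33
4    7    37   May  cloud       33
5  -11    40   Dec  cloud       33
6   19    26   Nov   snow      139
7   -7   118   Jun  cloud       33
add column wind_plus_10 = t['wind'] + 10:
   low  wind month   cond  rain_mm  wind_plus_10
0   23    94   Sep   snow      139           104
1   30    29   Jun  cloud       33            39
2   14    56   Mar  cloud       33            66
3  -29    40   Apr  cloud       33            50
4    7    37   May  cloud       33            47
5  -11    40   Dec  cloud       33            50
6   19    26   Nov   snow      139            36
7   -7   118   Jun  cloud       33           128
drop duplicate cond (keep=last):
   low  wind month   cond  rain_mm  wind_plus_10
6   19    26   Nov   snow      139            36
7   -7   118   Jun  cloud       33           128
The min of column 'wind_plus_10' is 36.

36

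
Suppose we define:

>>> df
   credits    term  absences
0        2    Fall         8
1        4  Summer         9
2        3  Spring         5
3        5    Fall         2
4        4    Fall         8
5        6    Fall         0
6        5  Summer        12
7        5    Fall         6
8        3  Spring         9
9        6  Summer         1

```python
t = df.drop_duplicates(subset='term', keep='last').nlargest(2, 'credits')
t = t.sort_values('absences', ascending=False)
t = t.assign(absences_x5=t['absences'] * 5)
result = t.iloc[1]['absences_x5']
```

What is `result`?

drop duplicate term (keep=last):
   credits    term  absences
7        5    Fall         6
8        3  Spring         9
9        6  Summer         1
take 2 rows with largest credits:
   credits    term  absences
9        6  Summer         1
7        5    Fall         6
sort by absences descending:
   credits    term  absences
7        5    Fall         6
9        6  Summer         1
add column absences_x5 = t['absences'] * 5:
   credits    term  absences  absences_x5
7        5    Fall         6           30
9        6  Summer         1            5
value at position 1, column 'absences_x5' → 5

5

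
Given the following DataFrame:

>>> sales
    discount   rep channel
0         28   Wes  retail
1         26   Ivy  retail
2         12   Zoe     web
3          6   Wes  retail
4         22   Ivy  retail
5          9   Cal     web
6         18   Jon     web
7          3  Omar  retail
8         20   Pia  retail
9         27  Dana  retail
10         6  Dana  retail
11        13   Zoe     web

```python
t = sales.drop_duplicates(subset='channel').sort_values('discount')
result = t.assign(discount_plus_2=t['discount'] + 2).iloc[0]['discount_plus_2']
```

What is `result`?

14

drop duplicate channel (keep=first):
   discount  rep channel
0        28  Wes  retail
2        12  Zoe     web
sort by discount:
   discount  rep channel
2        12  Zoe     web
0        28  Wes  retail
add column discount_plus_2 = t['discount'] + 2:
   discount  rep channel  discount_plus_2
2        12  Zoe     web               14
0        28  Wes  retail               30
Reading off the value at position 0, column 'discount_plus_2', we get 14.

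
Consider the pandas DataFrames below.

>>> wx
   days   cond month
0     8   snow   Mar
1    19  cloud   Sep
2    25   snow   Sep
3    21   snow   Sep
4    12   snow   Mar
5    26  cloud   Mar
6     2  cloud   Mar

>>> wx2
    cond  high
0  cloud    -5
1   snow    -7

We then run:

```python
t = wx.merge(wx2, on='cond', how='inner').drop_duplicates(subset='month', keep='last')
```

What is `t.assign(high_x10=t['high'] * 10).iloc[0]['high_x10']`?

-70

merge on 'cond' (how='inner') → 7 rows:
   days   cond month  high
0     8   snow   Mar    -7
1    19  cloud   Sep    -5
2    25   snow   Sep    -7
3    21   snow   Sep    -7
4    12   snow   Mar    -7
5    26  cloud   Mar    -5
6     2  cloud   Mar    -5
drop duplicate month (keep=last):
   days   cond month  high
3    21   snow   Sep    -7
6     2  cloud   Mar    -5
add column high_x10 = t['high'] * 10:
   days   cond month  high  high_x10
3    21   snow   Sep    -7       -70
6     2  cloud   Mar    -5       -50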